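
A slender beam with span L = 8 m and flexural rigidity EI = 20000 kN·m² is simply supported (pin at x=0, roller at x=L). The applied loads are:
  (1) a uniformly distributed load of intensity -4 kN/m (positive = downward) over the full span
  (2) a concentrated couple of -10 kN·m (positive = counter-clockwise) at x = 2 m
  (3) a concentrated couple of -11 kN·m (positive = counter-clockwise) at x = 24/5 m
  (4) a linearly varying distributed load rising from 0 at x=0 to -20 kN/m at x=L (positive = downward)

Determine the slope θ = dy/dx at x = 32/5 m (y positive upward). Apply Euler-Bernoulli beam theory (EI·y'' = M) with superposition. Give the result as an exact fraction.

Load 1 — uniform load w=-4 kN/m over full span:
  θ_1 = -w(L³-6Lx²+4x³)/(24EI) = -(-4)·(8³-6·8·(32/5)²+4·(32/5)³)/(24·20000) = -264/78125 rad
Load 2 — applied couple M₀=-10 kN·m at a=2 m (b=L-a=6):
  θ_2 = (M₀x²/(2L)-M₀(x-a)+C₁)/EI  [x>a] with C₁=M₀(3b²-L²)/(6L)=-55/6 = ((-10)·(32/5)²/(2·8)-(-10)·((32/5)-2)+(-55/6))/20000 = 277/600000 rad
Load 3 — applied couple M₀=-11 kN·m at a=24/5 m (b=L-a=16/5):
  θ_3 = (M₀x²/(2L)-M₀(x-a)+C₁)/EI  [x>a] with C₁=M₀(3b²-L²)/(6L)=572/75 = ((-11)·(32/5)²/(2·8)-(-11)·((32/5)-(24/5))+(572/75))/20000 = -11/75000 rad
Load 4 — triangular load w₀=-20 kN/m (0→w₀ over full span):
  θ_4 = -w₀(7L⁴-30L²x²+15x⁴)/(360LEI) = -(-20)·(7·8⁴-30·8²·(32/5)²+15·(32/5)⁴)/(360·8·20000) = -6056/703125 rad
Superposition: θ = Σ θ_i = -525473/45000000 rad ≈ -0.011677 rad

θ(32/5) = -525473/45000000 rad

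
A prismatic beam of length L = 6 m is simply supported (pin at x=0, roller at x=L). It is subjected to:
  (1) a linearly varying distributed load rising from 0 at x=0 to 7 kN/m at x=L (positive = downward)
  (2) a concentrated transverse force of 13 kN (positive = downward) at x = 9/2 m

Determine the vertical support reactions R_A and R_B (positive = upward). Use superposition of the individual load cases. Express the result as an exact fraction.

Load 1 — triangular load w₀=7 kN/m (0→w₀ over full span):
  R_A = w₀L/6 = 7·6/6 = 7 kN
  R_B = w₀L/3 = 7·6/3 = 14 kN
Load 2 — point force P=13 kN at a=9/2 m (b=L-a=3/2):
  R_A = Pb/L = 13·(3/2)/6 = 13/4 kN
  R_B = Pa/L = 13·(9/2)/6 = 39/4 kN
Superposition: R_A = 41/4 kN, R_B = 95/4 kN

R_A = 41/4 kN, R_B = 95/4 kN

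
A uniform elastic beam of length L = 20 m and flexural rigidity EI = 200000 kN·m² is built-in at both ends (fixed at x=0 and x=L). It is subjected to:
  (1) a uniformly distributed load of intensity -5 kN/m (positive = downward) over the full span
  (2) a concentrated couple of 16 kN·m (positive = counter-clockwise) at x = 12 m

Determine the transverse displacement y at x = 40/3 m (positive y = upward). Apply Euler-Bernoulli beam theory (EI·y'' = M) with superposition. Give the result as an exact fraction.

Load 1 — uniform load w=-5 kN/m over full span:
  y_1 = -wx²(L-x)²/(24EI) = -(-5)·(40/3)²·(20-(40/3))²/(24·200000) = 2/243 m
Load 2 — applied couple M₀=16 kN·m at a=12 m (b=L-a=8):
  y_2 = (R_Ax³/6 - M_Ax²/2 - M₀(x-a)²/2)/EI  [x>a] with R_A=144/125, M_A=128/25 = ((144/125)·(40/3)³/6 - (128/25)·(40/3)²/2 - 16·((40/3)-12)²/2)/200000 = -2/28125 m
Superposition: y = Σ y_i = 6196/759375 m ≈ 0.008159 m

y(40/3) = 6196/759375 m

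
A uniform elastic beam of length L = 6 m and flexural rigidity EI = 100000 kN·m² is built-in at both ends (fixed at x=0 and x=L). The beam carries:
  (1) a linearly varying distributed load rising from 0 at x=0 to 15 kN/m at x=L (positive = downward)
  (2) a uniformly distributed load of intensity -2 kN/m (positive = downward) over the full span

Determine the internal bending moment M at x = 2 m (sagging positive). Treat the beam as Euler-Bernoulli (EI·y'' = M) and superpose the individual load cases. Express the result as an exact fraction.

Load 1 — triangular load w₀=15 kN/m (0→w₀ over full span):
  M_1 = 3w₀Lx/20 - w₀L²/30 - w₀x³/(6L) = 3·15·6·2/20 - 15·6²/30 - 15·2³/(6·6) = 17/3 kN·m
Load 2 — uniform load w=-2 kN/m over full span:
  M_2 = wLx/2 - wL²/12 - wx²/2 = (-2)·6·2/2 - (-2)·6²/12 - (-2)·2²/2 = -2 kN·m
Superposition: M = Σ M_i = 11/3 kN·m ≈ 3.666667 kN·m

M(2) = 11/3 kN·m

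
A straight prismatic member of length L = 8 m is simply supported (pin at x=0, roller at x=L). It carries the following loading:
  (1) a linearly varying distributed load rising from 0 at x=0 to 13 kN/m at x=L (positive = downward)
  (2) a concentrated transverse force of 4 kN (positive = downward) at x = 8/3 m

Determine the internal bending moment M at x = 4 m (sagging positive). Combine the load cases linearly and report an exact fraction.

M(4) = 172/3 kN·m

Load 1 — triangular load w₀=13 kN/m (0→w₀ over full span):
  M_1 = w₀Lx/6 - w₀x³/(6L) = 13·8·4/6 - 13·4³/(6·8) = 52 kN·m
Load 2 — point force P=4 kN at a=8/3 m (b=L-a=16/3):
  M_2 = Pa(L-x)/L  [x>a] = 4·(8/3)·(8-4)/8 = 16/3 kN·m
Superposition: M = Σ M_i = 172/3 kN·m ≈ 57.333333 kN·m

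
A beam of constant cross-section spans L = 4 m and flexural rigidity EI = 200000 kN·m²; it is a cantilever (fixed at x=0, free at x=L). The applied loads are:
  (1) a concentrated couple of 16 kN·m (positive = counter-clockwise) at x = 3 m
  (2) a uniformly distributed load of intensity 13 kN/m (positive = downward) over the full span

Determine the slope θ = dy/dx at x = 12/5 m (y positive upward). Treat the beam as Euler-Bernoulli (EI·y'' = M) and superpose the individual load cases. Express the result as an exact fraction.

Load 1 — applied couple M₀=16 kN·m at a=3 m (b=L-a=1):
  θ_1 = M₀x/EI  [x≤a] = 16·(12/5)/200000 = 3/15625 rad
Load 2 — uniform load w=13 kN/m over full span:
  θ_2 = -wx(x²-3Lx+3L²)/(6EI) = -13·(12/5)·((12/5)²-3·4·(12/5)+3·4²)/(6·200000) = -507/781250 rad
Superposition: θ = Σ θ_i = -357/781250 rad ≈ -0.000457 rad

θ(12/5) = -357/781250 rad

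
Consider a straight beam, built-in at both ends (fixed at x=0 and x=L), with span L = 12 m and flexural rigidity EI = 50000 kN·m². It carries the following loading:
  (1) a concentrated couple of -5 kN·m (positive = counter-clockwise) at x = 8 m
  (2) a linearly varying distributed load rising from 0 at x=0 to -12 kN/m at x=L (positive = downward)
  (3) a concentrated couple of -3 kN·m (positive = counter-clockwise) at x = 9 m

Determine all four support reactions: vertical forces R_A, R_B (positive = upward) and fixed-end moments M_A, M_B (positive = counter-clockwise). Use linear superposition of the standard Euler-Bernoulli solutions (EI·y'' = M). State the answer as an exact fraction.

Load 1 — applied couple M₀=-5 kN·m at a=8 m (b=L-a=4):
  R_A = 6M₀ab/L³ = 6·(-5)·8·4/12³ = -5/9 kN
  M_A = M₀b(2a-b)/L² = (-5)·4·(2·8-4)/12² = -5/3 kN·m
  R_B = -6M₀ab/L³ = -6·(-5)·8·4/12³ = 5/9 kN
  M_B = M₀a(2b-a)/L² = (-5)·8·(2·4-8)/12² = 0 kN·m
Load 2 — triangular load w₀=-12 kN/m (0→w₀ over full span):
  R_A = 3w₀L/20 = 3·(-12)·12/20 = -108/5 kN
  M_A = w₀L²/30 = (-12)·12²/30 = -288/5 kN·m
  R_B = 7w₀L/20 = 7·(-12)·12/20 = -252/5 kN
  M_B = -w₀L²/20 = -(-12)·12²/20 = 432/5 kN·m
Load 3 — applied couple M₀=-3 kN·m at a=9 m (b=L-a=3):
  R_A = 6M₀ab/L³ = 6·(-3)·9·3/12³ = -9/32 kN
  M_A = M₀b(2a-b)/L² = (-3)·3·(2·9-3)/12² = -15/16 kN·m
  R_B = -6M₀ab/L³ = -6·(-3)·9·3/12³ = 9/32 kN
  M_B = M₀a(2b-a)/L² = (-3)·9·(2·3-9)/12² = 9/16 kN·m
Superposition: R_A = -32309/1440 kN, M_A = -14449/240 kN·m, R_B = -71371/1440 kN, M_B = 6957/80 kN·m

R_A = -32309/1440 kN, M_A = -14449/240 kN·m, R_B = -71371/1440 kN, M_B = 6957/80 kN·m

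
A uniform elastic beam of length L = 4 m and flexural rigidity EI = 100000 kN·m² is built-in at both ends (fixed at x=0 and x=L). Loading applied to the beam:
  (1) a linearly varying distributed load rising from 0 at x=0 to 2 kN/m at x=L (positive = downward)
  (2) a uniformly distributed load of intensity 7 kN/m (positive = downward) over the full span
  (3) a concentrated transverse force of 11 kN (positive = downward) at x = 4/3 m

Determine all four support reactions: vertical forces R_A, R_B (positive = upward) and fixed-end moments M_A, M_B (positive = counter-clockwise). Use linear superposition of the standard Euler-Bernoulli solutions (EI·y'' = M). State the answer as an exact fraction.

Load 1 — triangular load w₀=2 kN/m (0→w₀ over full span):
  R_A = 3w₀L/20 = 3·2·4/20 = 6/5 kN
  M_A = w₀L²/30 = 2·4²/30 = 16/15 kN·m
  R_B = 7w₀L/20 = 7·2·4/20 = 14/5 kN
  M_B = -w₀L²/20 = -2·4²/20 = -8/5 kN·m
Load 2 — uniform load w=7 kN/m over full span:
  R_A = wL/2 = 7·4/2 = 14 kN
  M_A = wL²/12 = 7·4²/12 = 28/3 kN·m
  R_B = wL/2 = 7·4/2 = 14 kN
  M_B = -wL²/12 = -7·4²/12 = -28/3 kN·m
Load 3 — point force P=11 kN at a=4/3 m (b=L-a=8/3):
  R_A = Pb²(3a+b)/L³ = 11·(8/3)²·(3·(4/3)+(8/3))/4³ = 220/27 kN
  M_A = Pab²/L² = 11·(4/3)·(8/3)²/4² = 176/27 kN·m
  R_B = Pa²(a+3b)/L³ = 11·(4/3)²·((4/3)+3·(8/3))/4³ = 77/27 kN
  M_B = -Pa²b/L² = -11·(4/3)²·(8/3)/4² = -88/27 kN·m
Superposition: R_A = 3152/135 kN, M_A = 2284/135 kN·m, R_B = 2653/135 kN, M_B = -1916/135 kN·m

R_A = 3152/135 kN, M_A = 2284/135 kN·m, R_B = 2653/135 kN, M_B = -1916/135 kN·m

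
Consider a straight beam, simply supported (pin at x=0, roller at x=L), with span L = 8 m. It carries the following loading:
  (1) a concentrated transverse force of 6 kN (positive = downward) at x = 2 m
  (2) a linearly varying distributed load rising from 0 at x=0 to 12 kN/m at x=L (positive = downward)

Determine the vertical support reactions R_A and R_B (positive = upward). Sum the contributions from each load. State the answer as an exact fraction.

Load 1 — point force P=6 kN at a=2 m (b=L-a=6):
  R_A = Pb/L = 6·6/8 = 9/2 kN
  R_B = Pa/L = 6·2/8 = 3/2 kN
Load 2 — triangular load w₀=12 kN/m (0→w₀ over full span):
  R_A = w₀L/6 = 12·8/6 = 16 kN
  R_B = w₀L/3 = 12·8/3 = 32 kN
Superposition: R_A = 41/2 kN, R_B = 67/2 kN

R_A = 41/2 kN, R_B = 67/2 kN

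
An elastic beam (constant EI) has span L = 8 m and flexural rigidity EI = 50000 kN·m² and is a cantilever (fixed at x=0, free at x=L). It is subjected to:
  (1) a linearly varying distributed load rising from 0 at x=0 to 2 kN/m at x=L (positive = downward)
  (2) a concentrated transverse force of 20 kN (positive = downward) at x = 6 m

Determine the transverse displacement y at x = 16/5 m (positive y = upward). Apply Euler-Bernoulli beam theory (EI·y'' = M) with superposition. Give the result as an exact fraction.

Load 1 — triangular load w₀=2 kN/m (0→w₀ over full span):
  y_1 = (w₀Lx³/12-w₀L²x²/6-w₀x⁵/(120L))/EI = (2·8·(16/5)³/12-2·8²·(16/5)²/6-2·(16/5)⁵/(120·8))/50000 = -514048/146484375 m
Load 2 — point force P=20 kN at a=6 m (b=L-a=2):
  y_2 = -Px²(3a-x)/(6EI)  [x≤a] = -20·(16/5)²·(3·6-(16/5))/(6·50000) = -2368/234375 m
Superposition: y = Σ y_i = -1994048/146484375 m ≈ -0.013613 m

y(16/5) = -1994048/146484375 m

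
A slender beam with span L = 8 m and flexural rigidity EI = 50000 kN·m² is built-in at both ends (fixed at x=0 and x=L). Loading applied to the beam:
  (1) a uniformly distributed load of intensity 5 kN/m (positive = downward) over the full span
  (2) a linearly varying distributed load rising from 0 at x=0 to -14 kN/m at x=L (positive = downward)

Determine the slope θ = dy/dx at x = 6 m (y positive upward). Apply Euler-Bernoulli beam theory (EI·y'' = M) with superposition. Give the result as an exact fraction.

θ(6) = -87/500000 rad

Load 1 — uniform load w=5 kN/m over full span:
  θ_1 = -wx(L-x)(L-2x)/(12EI) = -5·6·(8-6)·(8-2·6)/(12·50000) = 1/2500 rad
Load 2 — triangular load w₀=-14 kN/m (0→w₀ over full span):
  θ_2 = -w₀(2x(L-x)(L-2x)(x+2L)+x²(L-x)²)/(120LEI) = -(-14)·(2·6·(8-6)·(8-2·6)·(6+2·8)+6²·(8-6)²)/(120·8·50000) = -287/500000 rad
Superposition: θ = Σ θ_i = -87/500000 rad ≈ -0.000174 rad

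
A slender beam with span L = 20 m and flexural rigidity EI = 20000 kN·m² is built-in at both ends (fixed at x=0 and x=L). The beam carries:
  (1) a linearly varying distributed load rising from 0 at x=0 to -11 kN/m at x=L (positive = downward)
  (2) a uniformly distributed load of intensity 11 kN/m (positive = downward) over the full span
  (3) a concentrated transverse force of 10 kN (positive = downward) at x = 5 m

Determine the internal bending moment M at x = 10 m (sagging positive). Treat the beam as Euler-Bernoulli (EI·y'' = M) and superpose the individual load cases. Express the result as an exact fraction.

M(10) = 1175/12 kN·m

Load 1 — triangular load w₀=-11 kN/m (0→w₀ over full span):
  M_1 = 3w₀Lx/20 - w₀L²/30 - w₀x³/(6L) = 3·(-11)·20·10/20 - (-11)·20²/30 - (-11)·10³/(6·20) = -275/3 kN·m
Load 2 — uniform load w=11 kN/m over full span:
  M_2 = wLx/2 - wL²/12 - wx²/2 = 11·20·10/2 - 11·20²/12 - 11·10²/2 = 550/3 kN·m
Load 3 — point force P=10 kN at a=5 m (b=L-a=15):
  M_3 = Pa²(a+3b)(L-x)/L³ - Pa²b/L²  [x>a] = 10·5²·(5+3·15)·(20-10)/20³ - 10·5²·15/20² = 25/4 kN·m
Superposition: M = Σ M_i = 1175/12 kN·m ≈ 97.916667 kN·m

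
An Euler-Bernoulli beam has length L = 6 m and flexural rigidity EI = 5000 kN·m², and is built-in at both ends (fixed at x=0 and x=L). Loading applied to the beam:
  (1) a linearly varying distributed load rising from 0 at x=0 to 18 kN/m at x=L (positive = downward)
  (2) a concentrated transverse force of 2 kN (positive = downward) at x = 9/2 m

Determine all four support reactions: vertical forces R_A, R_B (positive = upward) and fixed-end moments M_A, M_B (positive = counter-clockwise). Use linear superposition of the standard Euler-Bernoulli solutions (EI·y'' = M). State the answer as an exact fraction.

R_A = 1321/80 kN, M_A = 1773/80 kN·m, R_B = 3159/80 kN, M_B = -2727/80 kN·m

Load 1 — triangular load w₀=18 kN/m (0→w₀ over full span):
  R_A = 3w₀L/20 = 3·18·6/20 = 81/5 kN
  M_A = w₀L²/30 = 18·6²/30 = 108/5 kN·m
  R_B = 7w₀L/20 = 7·18·6/20 = 189/5 kN
  M_B = -w₀L²/20 = -18·6²/20 = -162/5 kN·m
Load 2 — point force P=2 kN at a=9/2 m (b=L-a=3/2):
  R_A = Pb²(3a+b)/L³ = 2·(3/2)²·(3·(9/2)+(3/2))/6³ = 5/16 kN
  M_A = Pab²/L² = 2·(9/2)·(3/2)²/6² = 9/16 kN·m
  R_B = Pa²(a+3b)/L³ = 2·(9/2)²·((9/2)+3·(3/2))/6³ = 27/16 kN
  M_B = -Pa²b/L² = -2·(9/2)²·(3/2)/6² = -27/16 kN·m
Superposition: R_A = 1321/80 kN, M_A = 1773/80 kN·m, R_B = 3159/80 kN, M_B = -2727/80 kN·m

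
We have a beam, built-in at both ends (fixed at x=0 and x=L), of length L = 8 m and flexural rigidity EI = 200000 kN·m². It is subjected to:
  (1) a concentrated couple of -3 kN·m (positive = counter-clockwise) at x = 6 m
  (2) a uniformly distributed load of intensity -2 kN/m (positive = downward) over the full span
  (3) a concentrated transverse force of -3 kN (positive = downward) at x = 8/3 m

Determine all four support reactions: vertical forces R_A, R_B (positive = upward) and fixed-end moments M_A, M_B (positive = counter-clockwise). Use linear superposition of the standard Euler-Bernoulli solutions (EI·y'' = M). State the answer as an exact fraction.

R_A = -6131/576 kN, M_A = -2183/144 kN·m, R_B = -4813/576 kN, M_B = 1873/144 kN·m

Load 1 — applied couple M₀=-3 kN·m at a=6 m (b=L-a=2):
  R_A = 6M₀ab/L³ = 6·(-3)·6·2/8³ = -27/64 kN
  M_A = M₀b(2a-b)/L² = (-3)·2·(2·6-2)/8² = -15/16 kN·m
  R_B = -6M₀ab/L³ = -6·(-3)·6·2/8³ = 27/64 kN
  M_B = M₀a(2b-a)/L² = (-3)·6·(2·2-6)/8² = 9/16 kN·m
Load 2 — uniform load w=-2 kN/m over full span:
  R_A = wL/2 = (-2)·8/2 = -8 kN
  M_A = wL²/12 = (-2)·8²/12 = -32/3 kN·m
  R_B = wL/2 = (-2)·8/2 = -8 kN
  M_B = -wL²/12 = -(-2)·8²/12 = 32/3 kN·m
Load 3 — point force P=-3 kN at a=8/3 m (b=L-a=16/3):
  R_A = Pb²(3a+b)/L³ = (-3)·(16/3)²·(3·(8/3)+(16/3))/8³ = -20/9 kN
  M_A = Pab²/L² = (-3)·(8/3)·(16/3)²/8² = -32/9 kN·m
  R_B = Pa²(a+3b)/L³ = (-3)·(8/3)²·((8/3)+3·(16/3))/8³ = -7/9 kN
  M_B = -Pa²b/L² = -(-3)·(8/3)²·(16/3)/8² = 16/9 kN·m
Superposition: R_A = -6131/576 kN, M_A = -2183/144 kN·m, R_B = -4813/576 kN, M_B = 1873/144 kN·m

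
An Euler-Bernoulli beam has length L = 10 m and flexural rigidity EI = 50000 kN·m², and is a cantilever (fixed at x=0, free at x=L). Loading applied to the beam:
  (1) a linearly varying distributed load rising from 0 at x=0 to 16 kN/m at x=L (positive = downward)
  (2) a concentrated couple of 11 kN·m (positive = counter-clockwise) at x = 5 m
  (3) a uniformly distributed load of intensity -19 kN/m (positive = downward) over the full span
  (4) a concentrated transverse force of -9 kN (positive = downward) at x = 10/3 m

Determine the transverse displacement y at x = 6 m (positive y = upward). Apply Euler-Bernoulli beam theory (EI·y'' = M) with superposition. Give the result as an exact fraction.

Load 1 — triangular load w₀=16 kN/m (0→w₀ over full span):
  y_1 = (w₀Lx³/12-w₀L²x²/6-w₀x⁵/(120L))/EI = (16·10·6³/12-16·10²·6²/6-16·6⁵/(120·10))/50000 = -10662/78125 m
Load 2 — applied couple M₀=11 kN·m at a=5 m (b=L-a=5):
  y_2 = M₀a(2x-a)/(2EI)  [x>a] = 11·5·(2·6-5)/(2·50000) = 77/20000 m
Load 3 — uniform load w=-19 kN/m over full span:
  y_3 = -wx²(x²-4Lx+6L²)/(24EI) = -(-19)·6²·(6²-4·10·6+6·10²)/(24·50000) = 5643/25000 m
Load 4 — point force P=-9 kN at a=10/3 m (b=L-a=20/3):
  y_4 = -Pa²(3x-a)/(6EI)  [x>a] = -(-9)·(10/3)²·(3·6-(10/3))/(6·50000) = 11/2250 m
Superposition: y = Σ y_i = 2204669/22500000 m ≈ 0.097985 m

y(6) = 2204669/22500000 m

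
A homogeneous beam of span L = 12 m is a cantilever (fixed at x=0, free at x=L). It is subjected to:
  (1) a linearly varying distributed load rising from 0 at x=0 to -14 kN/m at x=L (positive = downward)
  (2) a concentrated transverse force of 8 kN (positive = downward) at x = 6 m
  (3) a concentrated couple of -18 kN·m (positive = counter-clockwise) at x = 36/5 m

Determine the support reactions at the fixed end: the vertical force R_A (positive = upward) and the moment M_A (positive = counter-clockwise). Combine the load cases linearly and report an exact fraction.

R_A = -76 kN, M_A = -606 kN·m

Load 1 — triangular load w₀=-14 kN/m (0→w₀ over full span):
  R_A = w₀L/2 = (-14)·12/2 = -84 kN
  M_A = w₀L²/3 = (-14)·12²/3 = -672 kN·m
Load 2 — point force P=8 kN at a=6 m (b=L-a=6):
  R_A = P = 8 kN
  M_A = Pa = 8·6 = 48 kN·m
Load 3 — applied couple M₀=-18 kN·m at a=36/5 m (b=L-a=24/5):
  R_A = 0 kN
  M_A = -M₀ = -(-18) = 18 kN·m
Superposition: R_A = -76 kN, M_A = -606 kN·m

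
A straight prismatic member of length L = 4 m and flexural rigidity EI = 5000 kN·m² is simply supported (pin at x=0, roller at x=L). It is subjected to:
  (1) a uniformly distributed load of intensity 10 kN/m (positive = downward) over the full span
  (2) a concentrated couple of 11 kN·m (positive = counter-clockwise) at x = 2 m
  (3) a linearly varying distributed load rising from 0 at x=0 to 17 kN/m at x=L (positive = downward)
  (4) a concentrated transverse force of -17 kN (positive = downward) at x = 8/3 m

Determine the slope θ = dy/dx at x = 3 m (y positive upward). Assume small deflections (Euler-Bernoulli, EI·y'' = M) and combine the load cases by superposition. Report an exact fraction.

θ(3) = 288389/64800000 rad

Load 1 — uniform load w=10 kN/m over full span:
  θ_1 = -w(L³-6Lx²+4x³)/(24EI) = -10·(4³-6·4·3²+4·3³)/(24·5000) = 11/3000 rad
Load 2 — applied couple M₀=11 kN·m at a=2 m (b=L-a=2):
  θ_2 = (M₀x²/(2L)-M₀(x-a)+C₁)/EI  [x>a] with C₁=M₀(3b²-L²)/(6L)=-11/6 = (11·3²/(2·4)-11·(3-2)+(-11/6))/5000 = -11/120000 rad
Load 3 — triangular load w₀=17 kN/m (0→w₀ over full span):
  θ_3 = -w₀(7L⁴-30L²x²+15x⁴)/(360LEI) = -17·(7·4⁴-30·4²·3²+15·3⁴)/(360·4·5000) = 22321/7200000 rad
Load 4 — point force P=-17 kN at a=8/3 m (b=L-a=4/3):
  θ_4 = -Pa(2L²-6Lx+3x²+a²)/(6LEI)  [x>a] = -(-17)·(8/3)·(2·4²-6·4·3+3·3²+(8/3)²)/(6·4·5000) = -901/405000 rad
Superposition: θ = Σ θ_i = 288389/64800000 rad ≈ 0.004450 rad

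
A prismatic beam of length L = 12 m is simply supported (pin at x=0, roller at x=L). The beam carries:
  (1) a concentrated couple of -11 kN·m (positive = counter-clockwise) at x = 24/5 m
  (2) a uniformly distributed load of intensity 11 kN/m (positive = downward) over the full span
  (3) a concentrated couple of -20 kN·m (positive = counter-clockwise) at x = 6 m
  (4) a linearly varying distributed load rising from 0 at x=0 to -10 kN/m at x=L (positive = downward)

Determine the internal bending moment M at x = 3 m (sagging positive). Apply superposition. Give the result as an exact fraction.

M(3) = 169/2 kN·m

Load 1 — applied couple M₀=-11 kN·m at a=24/5 m (b=L-a=36/5):
  M_1 = M₀x/L  [x≤a] = (-11)·3/12 = -11/4 kN·m
Load 2 — uniform load w=11 kN/m over full span:
  M_2 = wx(L-x)/2 = 11·3·(12-3)/2 = 297/2 kN·m
Load 3 — applied couple M₀=-20 kN·m at a=6 m (b=L-a=6):
  M_3 = M₀x/L  [x≤a] = (-20)·3/12 = -5 kN·m
Load 4 — triangular load w₀=-10 kN/m (0→w₀ over full span):
  M_4 = w₀Lx/6 - w₀x³/(6L) = (-10)·12·3/6 - (-10)·3³/(6·12) = -225/4 kN·m
Superposition: M = Σ M_i = 169/2 kN·m ≈ 84.500000 kN·m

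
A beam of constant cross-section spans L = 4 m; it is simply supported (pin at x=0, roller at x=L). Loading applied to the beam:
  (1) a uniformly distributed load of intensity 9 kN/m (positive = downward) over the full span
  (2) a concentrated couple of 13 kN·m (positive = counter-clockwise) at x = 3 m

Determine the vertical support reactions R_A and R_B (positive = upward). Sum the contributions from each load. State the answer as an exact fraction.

Load 1 — uniform load w=9 kN/m over full span:
  R_A = wL/2 = 9·4/2 = 18 kN
  R_B = wL/2 = 9·4/2 = 18 kN
Load 2 — applied couple M₀=13 kN·m at a=3 m (b=L-a=1):
  R_A = M₀/L = 13/4 kN
  R_B = -M₀/L = -13/4 kN
Superposition: R_A = 85/4 kN, R_B = 59/4 kN

R_A = 85/4 kN, R_B = 59/4 kN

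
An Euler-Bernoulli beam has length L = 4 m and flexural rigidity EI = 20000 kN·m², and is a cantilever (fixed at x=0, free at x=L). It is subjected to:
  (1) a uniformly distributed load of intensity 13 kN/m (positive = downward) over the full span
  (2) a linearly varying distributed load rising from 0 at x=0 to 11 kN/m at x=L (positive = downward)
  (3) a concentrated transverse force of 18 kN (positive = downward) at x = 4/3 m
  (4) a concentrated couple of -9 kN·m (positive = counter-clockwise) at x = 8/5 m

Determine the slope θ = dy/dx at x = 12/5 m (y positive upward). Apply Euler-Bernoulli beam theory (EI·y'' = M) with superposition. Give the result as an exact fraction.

θ(12/5) = -9431/781250 rad

Load 1 — uniform load w=13 kN/m over full span:
  θ_1 = -wx(x²-3Lx+3L²)/(6EI) = -13·(12/5)·((12/5)²-3·4·(12/5)+3·4²)/(6·20000) = -507/78125 rad
Load 2 — triangular load w₀=11 kN/m (0→w₀ over full span):
  θ_2 = (w₀Lx²/4-w₀L²x/3-w₀x⁴/(24L))/EI = (11·4·(12/5)²/4-11·4²·(12/5)/3-11·(12/5)⁴/(24·4))/20000 = -6347/1562500 rad
Load 3 — point force P=18 kN at a=4/3 m (b=L-a=8/3):
  θ_3 = -Pa²/(2EI)  [x>a] = -18·(4/3)²/(2·20000) = -1/1250 rad
Load 4 — applied couple M₀=-9 kN·m at a=8/5 m (b=L-a=12/5):
  θ_4 = M₀a/EI  [x>a] = (-9)·(8/5)/20000 = -9/12500 rad
Superposition: θ = Σ θ_i = -9431/781250 rad ≈ -0.012072 rad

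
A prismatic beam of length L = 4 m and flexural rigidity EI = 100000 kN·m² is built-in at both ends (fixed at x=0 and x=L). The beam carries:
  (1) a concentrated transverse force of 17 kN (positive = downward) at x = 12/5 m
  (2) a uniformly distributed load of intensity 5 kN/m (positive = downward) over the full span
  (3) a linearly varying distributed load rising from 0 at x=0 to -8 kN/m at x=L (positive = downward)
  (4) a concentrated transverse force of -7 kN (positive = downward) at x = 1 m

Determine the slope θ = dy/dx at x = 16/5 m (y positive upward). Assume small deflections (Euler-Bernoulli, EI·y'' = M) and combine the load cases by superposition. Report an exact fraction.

θ(16/5) = 74699/1875000000 rad

Load 1 — point force P=17 kN at a=12/5 m (b=L-a=8/5):
  θ_1 = Pa²(L-x)(2bL-(3b+a)(L-x))/(2L³EI)  [x>a] = 17·(12/5)²·(4-(16/5))·(2·(8/5)·4-(3·(8/5)+(12/5))·(4-(16/5)))/(2·4³·100000) = 1683/39062500 rad
Load 2 — uniform load w=5 kN/m over full span:
  θ_2 = -wx(L-x)(L-2x)/(12EI) = -5·(16/5)·(4-(16/5))·(4-2·(16/5))/(12·100000) = 2/78125 rad
Load 3 — triangular load w₀=-8 kN/m (0→w₀ over full span):
  θ_3 = -w₀(2x(L-x)(L-2x)(x+2L)+x²(L-x)²)/(120LEI) = -(-8)·(2·(16/5)·(4-(16/5))·(4-2·(16/5))·((16/5)+2·4)+(16/5)²·(4-(16/5))²)/(120·4·100000) = -128/5859375 rad
Load 4 — point force P=-7 kN at a=1 m (b=L-a=3):
  θ_4 = Pa²(L-x)(2bL-(3b+a)(L-x))/(2L³EI)  [x>a] = (-7)·1²·(4-(16/5))·(2·3·4-(3·3+1)·(4-(16/5)))/(2·4³·100000) = -7/1000000 rad
Superposition: θ = Σ θ_i = 74699/1875000000 rad ≈ 0.000040 rad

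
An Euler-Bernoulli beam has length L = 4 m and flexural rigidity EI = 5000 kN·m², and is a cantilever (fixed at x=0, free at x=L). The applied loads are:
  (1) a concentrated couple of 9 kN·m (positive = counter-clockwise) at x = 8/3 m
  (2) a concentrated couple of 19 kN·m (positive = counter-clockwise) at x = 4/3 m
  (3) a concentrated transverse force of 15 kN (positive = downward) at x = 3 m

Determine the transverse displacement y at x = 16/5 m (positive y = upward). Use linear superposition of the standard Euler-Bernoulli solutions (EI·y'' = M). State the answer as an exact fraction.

Load 1 — applied couple M₀=9 kN·m at a=8/3 m (b=L-a=4/3):
  y_1 = M₀a(2x-a)/(2EI)  [x>a] = 9·(8/3)·(2·(16/5)-(8/3))/(2·5000) = 28/3125 m
Load 2 — applied couple M₀=19 kN·m at a=4/3 m (b=L-a=8/3):
  y_2 = M₀a(2x-a)/(2EI)  [x>a] = 19·(4/3)·(2·(16/5)-(4/3))/(2·5000) = 361/28125 m
Load 3 — point force P=15 kN at a=3 m (b=L-a=1):
  y_3 = -Pa²(3x-a)/(6EI)  [x>a] = -15·3²·(3·(16/5)-3)/(6·5000) = -297/10000 m
Superposition: y = Σ y_i = -3557/450000 m ≈ -0.007904 m

y(16/5) = -3557/450000 m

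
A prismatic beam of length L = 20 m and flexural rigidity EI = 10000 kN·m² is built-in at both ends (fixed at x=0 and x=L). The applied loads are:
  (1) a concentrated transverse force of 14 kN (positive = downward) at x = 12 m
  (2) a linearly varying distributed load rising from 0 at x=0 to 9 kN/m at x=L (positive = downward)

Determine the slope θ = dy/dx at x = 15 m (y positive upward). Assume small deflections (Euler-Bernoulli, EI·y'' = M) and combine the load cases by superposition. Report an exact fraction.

Load 1 — point force P=14 kN at a=12 m (b=L-a=8):
  θ_1 = Pa²(L-x)(2bL-(3b+a)(L-x))/(2L³EI)  [x>a] = 14·12²·(20-15)·(2·8·20-(3·8+12)·(20-15))/(2·20³·10000) = 441/50000 rad
Load 2 — triangular load w₀=9 kN/m (0→w₀ over full span):
  θ_2 = -w₀(2x(L-x)(L-2x)(x+2L)+x²(L-x)²)/(120LEI) = -9·(2·15·(20-15)·(20-2·15)·(15+2·20)+15²·(20-15)²)/(120·20·10000) = 369/12800 rad
Superposition: θ = Σ θ_i = 60237/1600000 rad ≈ 0.037648 rad

θ(15) = 60237/1600000 rad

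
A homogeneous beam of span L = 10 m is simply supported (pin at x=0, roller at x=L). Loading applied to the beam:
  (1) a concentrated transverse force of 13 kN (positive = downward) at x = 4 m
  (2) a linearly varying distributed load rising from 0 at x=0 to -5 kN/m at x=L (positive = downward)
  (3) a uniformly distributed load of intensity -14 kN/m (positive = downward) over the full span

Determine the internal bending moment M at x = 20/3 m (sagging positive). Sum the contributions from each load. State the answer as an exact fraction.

M(20/3) = -13696/81 kN·m

Load 1 — point force P=13 kN at a=4 m (b=L-a=6):
  M_1 = Pa(L-x)/L  [x>a] = 13·4·(10-(20/3))/10 = 52/3 kN·m
Load 2 — triangular load w₀=-5 kN/m (0→w₀ over full span):
  M_2 = w₀Lx/6 - w₀x³/(6L) = (-5)·10·(20/3)/6 - (-5)·(20/3)³/(6·10) = -2500/81 kN·m
Load 3 — uniform load w=-14 kN/m over full span:
  M_3 = wx(L-x)/2 = (-14)·(20/3)·(10-(20/3))/2 = -1400/9 kN·m
Superposition: M = Σ M_i = -13696/81 kN·m ≈ -169.086420 kN·m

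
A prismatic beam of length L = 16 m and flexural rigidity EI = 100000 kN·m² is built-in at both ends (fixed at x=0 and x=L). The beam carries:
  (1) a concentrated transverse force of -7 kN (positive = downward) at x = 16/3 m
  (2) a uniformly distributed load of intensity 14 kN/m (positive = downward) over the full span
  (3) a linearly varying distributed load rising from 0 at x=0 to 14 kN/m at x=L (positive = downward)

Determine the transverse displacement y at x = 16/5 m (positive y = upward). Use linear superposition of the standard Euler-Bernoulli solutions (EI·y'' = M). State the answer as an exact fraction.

Load 1 — point force P=-7 kN at a=16/3 m (b=L-a=32/3):
  y_1 = -Pb²x²(3aL-(3a+b)x)/(6L³EI)  [x≤a] = -(-7)·(32/3)²·(16/5)²·(3·(16/3)·16-(3·(16/3)+(32/3))·(16/5))/(6·16³·100000) = 3584/6328125 m
Load 2 — uniform load w=14 kN/m over full span:
  y_2 = -wx²(L-x)²/(24EI) = -14·(16/5)²·(16-(16/5))²/(24·100000) = -57344/5859375 m
Load 3 — triangular load w₀=14 kN/m (0→w₀ over full span):
  y_3 = -w₀x²(L-x)²(x+2L)/(120LEI) = -14·(16/5)²·(16-(16/5))²·((16/5)+2·16)/(120·16·100000) = -630784/146484375 m
Superposition: y = Σ y_i = -53498368/3955078125 m ≈ -0.013527 m

y(16/5) = -53498368/3955078125 m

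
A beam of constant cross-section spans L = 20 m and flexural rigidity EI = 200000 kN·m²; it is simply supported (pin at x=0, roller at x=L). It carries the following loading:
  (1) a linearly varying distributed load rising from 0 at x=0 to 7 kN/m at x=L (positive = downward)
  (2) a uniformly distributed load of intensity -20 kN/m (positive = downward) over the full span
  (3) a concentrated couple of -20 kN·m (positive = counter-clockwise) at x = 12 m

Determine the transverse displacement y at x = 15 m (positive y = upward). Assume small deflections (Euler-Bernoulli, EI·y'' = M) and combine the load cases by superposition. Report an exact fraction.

y(15) = 466787/3840000 m

Load 1 — triangular load w₀=7 kN/m (0→w₀ over full span):
  y_1 = -w₀x(7L⁴-10L²x²+3x⁴)/(360LEI) = -7·15·(7·20⁴-10·20²·15²+3·15⁴)/(360·20·200000) = -833/30720 m
Load 2 — uniform load w=-20 kN/m over full span:
  y_2 = -wx(L³-2Lx²+x³)/(24EI) = -(-20)·15·(20³-2·20·15²+15³)/(24·200000) = 19/128 m
Load 3 — applied couple M₀=-20 kN·m at a=12 m (b=L-a=8):
  y_3 = (M₀x³/(6L)-M₀(x-a)²/2+C₁x)/EI  [x>a] with C₁=M₀(3b²-L²)/(6L)=104/3 = ((-20)·15³/(6·20)-(-20)·(15-12)²/2+(104/3)·15)/200000 = 19/80000 m
Superposition: y = Σ y_i = 466787/3840000 m ≈ 0.121559 m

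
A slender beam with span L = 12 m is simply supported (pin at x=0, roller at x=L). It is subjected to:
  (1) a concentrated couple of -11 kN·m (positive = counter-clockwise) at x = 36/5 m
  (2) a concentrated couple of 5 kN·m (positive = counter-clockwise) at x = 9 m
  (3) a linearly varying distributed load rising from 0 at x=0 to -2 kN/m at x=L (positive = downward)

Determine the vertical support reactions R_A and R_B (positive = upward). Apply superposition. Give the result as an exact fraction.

R_A = -9/2 kN, R_B = -15/2 kN

Load 1 — applied couple M₀=-11 kN·m at a=36/5 m (b=L-a=24/5):
  R_A = M₀/L = (-11)/12 = -11/12 kN
  R_B = -M₀/L = -(-11)/12 = 11/12 kN
Load 2 — applied couple M₀=5 kN·m at a=9 m (b=L-a=3):
  R_A = M₀/L = 5/12 kN
  R_B = -M₀/L = -5/12 kN
Load 3 — triangular load w₀=-2 kN/m (0→w₀ over full span):
  R_A = w₀L/6 = (-2)·12/6 = -4 kN
  R_B = w₀L/3 = (-2)·12/3 = -8 kN
Superposition: R_A = -9/2 kN, R_B = -15/2 kN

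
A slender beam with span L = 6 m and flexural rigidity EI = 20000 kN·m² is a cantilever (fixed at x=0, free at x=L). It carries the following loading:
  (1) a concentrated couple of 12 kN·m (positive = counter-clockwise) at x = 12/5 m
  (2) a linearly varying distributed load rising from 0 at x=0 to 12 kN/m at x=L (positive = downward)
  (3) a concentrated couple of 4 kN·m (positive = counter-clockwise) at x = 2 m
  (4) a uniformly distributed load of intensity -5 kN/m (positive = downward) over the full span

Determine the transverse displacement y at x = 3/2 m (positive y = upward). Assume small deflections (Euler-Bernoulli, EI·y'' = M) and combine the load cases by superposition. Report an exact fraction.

y(3/2) = -12303/6400000 m

Load 1 — applied couple M₀=12 kN·m at a=12/5 m (b=L-a=18/5):
  y_1 = M₀x²/(2EI)  [x≤a] = 12·(3/2)²/(2·20000) = 27/40000 m
Load 2 — triangular load w₀=12 kN/m (0→w₀ over full span):
  y_2 = (w₀Lx³/12-w₀L²x²/6-w₀x⁵/(120L))/EI = (12·6·(3/2)³/12-12·6²·(3/2)²/6-12·(3/2)⁵/(120·6))/20000 = -90801/12800000 m
Load 3 — applied couple M₀=4 kN·m at a=2 m (b=L-a=4):
  y_3 = M₀x²/(2EI)  [x≤a] = 4·(3/2)²/(2·20000) = 9/40000 m
Load 4 — uniform load w=-5 kN/m over full span:
  y_4 = -wx²(x²-4Lx+6L²)/(24EI) = -(-5)·(3/2)²·((3/2)²-4·6·(3/2)+6·6²)/(24·20000) = 2187/512000 m
Superposition: y = Σ y_i = -12303/6400000 m ≈ -0.001922 m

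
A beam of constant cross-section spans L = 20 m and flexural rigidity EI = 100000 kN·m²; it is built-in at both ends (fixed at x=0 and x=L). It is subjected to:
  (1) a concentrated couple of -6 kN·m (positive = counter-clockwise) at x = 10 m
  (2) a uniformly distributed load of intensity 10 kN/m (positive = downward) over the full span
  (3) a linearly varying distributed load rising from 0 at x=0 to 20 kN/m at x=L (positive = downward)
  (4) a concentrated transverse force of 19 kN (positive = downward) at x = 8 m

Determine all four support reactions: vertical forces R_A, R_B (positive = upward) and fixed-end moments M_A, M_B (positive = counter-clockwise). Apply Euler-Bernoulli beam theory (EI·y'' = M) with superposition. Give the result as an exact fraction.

R_A = 85931/500 kN, M_A = 32661/50 kN·m, R_B = 123569/500 kN, M_B = -115697/150 kN·m

Load 1 — applied couple M₀=-6 kN·m at a=10 m (b=L-a=10):
  R_A = 6M₀ab/L³ = 6·(-6)·10·10/20³ = -9/20 kN
  M_A = M₀b(2a-b)/L² = (-6)·10·(2·10-10)/20² = -3/2 kN·m
  R_B = -6M₀ab/L³ = -6·(-6)·10·10/20³ = 9/20 kN
  M_B = M₀a(2b-a)/L² = (-6)·10·(2·10-10)/20² = -3/2 kN·m
Load 2 — uniform load w=10 kN/m over full span:
  R_A = wL/2 = 10·20/2 = 100 kN
  M_A = wL²/12 = 10·20²/12 = 1000/3 kN·m
  R_B = wL/2 = 10·20/2 = 100 kN
  M_B = -wL²/12 = -10·20²/12 = -1000/3 kN·m
Load 3 — triangular load w₀=20 kN/m (0→w₀ over full span):
  R_A = 3w₀L/20 = 3·20·20/20 = 60 kN
  M_A = w₀L²/30 = 20·20²/30 = 800/3 kN·m
  R_B = 7w₀L/20 = 7·20·20/20 = 140 kN
  M_B = -w₀L²/20 = -20·20²/20 = -400 kN·m
Load 4 — point force P=19 kN at a=8 m (b=L-a=12):
  R_A = Pb²(3a+b)/L³ = 19·12²·(3·8+12)/20³ = 1539/125 kN
  M_A = Pab²/L² = 19·8·12²/20² = 1368/25 kN·m
  R_B = Pa²(a+3b)/L³ = 19·8²·(8+3·12)/20³ = 836/125 kN
  M_B = -Pa²b/L² = -19·8²·12/20² = -912/25 kN·m
Superposition: R_A = 85931/500 kN, M_A = 32661/50 kN·m, R_B = 123569/500 kN, M_B = -115697/150 kN·m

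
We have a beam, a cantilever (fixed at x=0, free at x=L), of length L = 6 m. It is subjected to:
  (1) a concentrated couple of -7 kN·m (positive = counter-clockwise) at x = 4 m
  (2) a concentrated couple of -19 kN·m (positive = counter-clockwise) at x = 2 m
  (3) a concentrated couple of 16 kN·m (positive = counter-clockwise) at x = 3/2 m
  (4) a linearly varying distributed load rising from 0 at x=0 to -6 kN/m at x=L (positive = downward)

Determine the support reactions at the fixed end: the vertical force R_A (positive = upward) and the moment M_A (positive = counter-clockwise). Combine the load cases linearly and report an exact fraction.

R_A = -18 kN, M_A = -62 kN·m

Load 1 — applied couple M₀=-7 kN·m at a=4 m (b=L-a=2):
  R_A = 0 kN
  M_A = -M₀ = -(-7) = 7 kN·m
Load 2 — applied couple M₀=-19 kN·m at a=2 m (b=L-a=4):
  R_A = 0 kN
  M_A = -M₀ = -(-19) = 19 kN·m
Load 3 — applied couple M₀=16 kN·m at a=3/2 m (b=L-a=9/2):
  R_A = 0 kN
  M_A = -M₀ = -16 kN·m
Load 4 — triangular load w₀=-6 kN/m (0→w₀ over full span):
  R_A = w₀L/2 = (-6)·6/2 = -18 kN
  M_A = w₀L²/3 = (-6)·6²/3 = -72 kN·m
Superposition: R_A = -18 kN, M_A = -62 kN·m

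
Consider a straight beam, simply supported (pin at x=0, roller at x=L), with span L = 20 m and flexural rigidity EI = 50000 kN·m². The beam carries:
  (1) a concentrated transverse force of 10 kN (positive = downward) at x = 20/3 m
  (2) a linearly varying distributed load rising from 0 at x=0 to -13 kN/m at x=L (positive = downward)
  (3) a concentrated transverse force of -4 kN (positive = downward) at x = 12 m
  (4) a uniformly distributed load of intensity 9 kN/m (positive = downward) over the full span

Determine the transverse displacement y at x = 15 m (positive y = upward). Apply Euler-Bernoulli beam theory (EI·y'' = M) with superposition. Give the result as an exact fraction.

y(15) = -9704371/129600000 m

Load 1 — point force P=10 kN at a=20/3 m (b=L-a=40/3):
  y_1 = -Pa(L-x)(2Lx-a²-x²)/(6LEI)  [x>a] = -10·(20/3)·(20-15)·(2·20·15-(20/3)²-15²)/(6·20·50000) = -119/6480 m
Load 2 — triangular load w₀=-13 kN/m (0→w₀ over full span):
  y_2 = -w₀x(7L⁴-10L²x²+3x⁴)/(360LEI) = -(-13)·15·(7·20⁴-10·20²·15²+3·15⁴)/(360·20·50000) = 1547/7680 m
Load 3 — point force P=-4 kN at a=12 m (b=L-a=8):
  y_3 = -Pa(L-x)(2Lx-a²-x²)/(6LEI)  [x>a] = -(-4)·12·(20-15)·(2·20·15-12²-15²)/(6·20·50000) = 231/25000 m
Load 4 — uniform load w=9 kN/m over full span:
  y_4 = -wx(L³-2Lx²+x³)/(24EI) = -9·15·(20³-2·20·15²+15³)/(24·50000) = -171/640 m
Superposition: y = Σ y_i = -9704371/129600000 m ≈ -0.074879 m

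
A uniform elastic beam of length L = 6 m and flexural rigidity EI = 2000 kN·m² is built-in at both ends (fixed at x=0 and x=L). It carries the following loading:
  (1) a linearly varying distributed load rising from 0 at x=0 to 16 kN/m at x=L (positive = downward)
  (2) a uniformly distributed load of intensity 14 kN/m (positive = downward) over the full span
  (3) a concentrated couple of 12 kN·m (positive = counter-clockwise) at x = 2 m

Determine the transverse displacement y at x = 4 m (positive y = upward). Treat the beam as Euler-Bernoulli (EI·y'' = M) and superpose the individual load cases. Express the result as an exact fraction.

Load 1 — triangular load w₀=16 kN/m (0→w₀ over full span):
  y_1 = -w₀x²(L-x)²(x+2L)/(120LEI) = -16·4²·(6-4)²·(4+2·6)/(120·6·2000) = -64/5625 m
Load 2 — uniform load w=14 kN/m over full span:
  y_2 = -wx²(L-x)²/(24EI) = -14·4²·(6-4)²/(24·2000) = -7/375 m
Load 3 — applied couple M₀=12 kN·m at a=2 m (b=L-a=4):
  y_3 = (R_Ax³/6 - M_Ax²/2 - M₀(x-a)²/2)/EI  [x>a] with R_A=8/3, M_A=0 = ((8/3)·4³/6 - 0·4²/2 - 12·(4-2)²/2)/2000 = 1/450 m
Superposition: y = Σ y_i = -313/11250 m ≈ -0.027822 m

y(4) = -313/11250 m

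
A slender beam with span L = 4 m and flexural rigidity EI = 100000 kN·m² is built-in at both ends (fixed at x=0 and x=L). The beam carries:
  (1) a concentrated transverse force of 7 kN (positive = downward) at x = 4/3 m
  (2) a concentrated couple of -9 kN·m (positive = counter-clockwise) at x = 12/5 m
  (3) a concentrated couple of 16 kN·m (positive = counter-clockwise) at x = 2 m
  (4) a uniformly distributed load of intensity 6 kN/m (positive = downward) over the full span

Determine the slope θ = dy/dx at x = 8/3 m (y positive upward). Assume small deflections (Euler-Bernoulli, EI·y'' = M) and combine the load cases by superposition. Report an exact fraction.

θ(8/3) = 3163/151875000 rad

Load 1 — point force P=7 kN at a=4/3 m (b=L-a=8/3):
  θ_1 = Pa²(L-x)(2bL-(3b+a)(L-x))/(2L³EI)  [x>a] = 7·(4/3)²·(4-(8/3))·(2·(8/3)·4-(3·(8/3)+(4/3))·(4-(8/3)))/(2·4³·100000) = 7/607500 rad
Load 2 — applied couple M₀=-9 kN·m at a=12/5 m (b=L-a=8/5):
  θ_2 = (R_Ax²/2 - M_Ax - M₀(x-a))/EI  [x>a] with R_A=-81/25, M_A=-72/25 = ((-81/25)·(8/3)²/2 - (-72/25)·(8/3) - (-9)·((8/3)-(12/5)))/100000 = -9/625000 rad
Load 3 — applied couple M₀=16 kN·m at a=2 m (b=L-a=2):
  θ_3 = (R_Ax²/2 - M_Ax - M₀(x-a))/EI  [x>a] with R_A=6, M_A=4 = (6·(8/3)²/2 - 4·(8/3) - 16·((8/3)-2))/100000 = 0 rad
Load 4 — uniform load w=6 kN/m over full span:
  θ_4 = -wx(L-x)(L-2x)/(12EI) = -6·(8/3)·(4-(8/3))·(4-2·(8/3))/(12·100000) = 2/84375 rad
Superposition: θ = Σ θ_i = 3163/151875000 rad ≈ 0.000021 rad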